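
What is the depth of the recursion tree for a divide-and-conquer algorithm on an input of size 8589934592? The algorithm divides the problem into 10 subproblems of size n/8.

For divide and conquer with division factor 8:

Problem sizes at each level:
Level 0: 8589934592
Level 1: 1073741824
Level 2: 134217728
Level 3: 16777216
Level 4: 2097152
Level 5: 262144
Level 6: 32768
Level 7: 4096
Level 8: 512
Level 9: 64
Level 10: 8
Level 11: 1

The root is level 0 and the size-1 base case is level 11 (the tree spans levels 0 through 11, i.e. 12 levels counting the root), so the depth is the number of divisions: log_8(8589934592) = 11

The recursion tree depth is log_8(8589934592) = 11. At each level, the problem size is divided by 8, so it takes 11 divisions to reduce to a base case of size 1. The algorithm makes 10 recursive calls at each level.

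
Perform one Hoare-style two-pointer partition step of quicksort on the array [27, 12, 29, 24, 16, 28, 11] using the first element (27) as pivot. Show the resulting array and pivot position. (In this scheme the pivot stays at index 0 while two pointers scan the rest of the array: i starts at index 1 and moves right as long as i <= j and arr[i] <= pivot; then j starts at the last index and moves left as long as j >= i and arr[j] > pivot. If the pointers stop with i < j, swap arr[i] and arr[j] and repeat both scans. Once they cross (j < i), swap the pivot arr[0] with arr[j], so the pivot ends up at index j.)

Hoare-style two-pointer partition with pivot = 27:

Initial array: [27, 12, 29, 24, 16, 28, 11]

Pointers start at i = 1, j = 6.
i stops at index 2 (arr[2]=29 > 27), j stops at index 6 (arr[6]=11 <= 27): swap arr[2] and arr[6], array becomes [27, 12, 11, 24, 16, 28, 29]
i ends at 5, j ends at 4: the pointers have crossed (j < i), so scanning stops.

Swap pivot arr[0] with arr[4] to place pivot at position 4: [16, 12, 11, 24, 27, 28, 29]
Pivot position: 4

After partitioning with pivot 27, the array becomes [16, 12, 11, 24, 27, 28, 29]. The pivot is placed at index 4. All elements to the left of the pivot are <= 27, and all elements to the right are > 27.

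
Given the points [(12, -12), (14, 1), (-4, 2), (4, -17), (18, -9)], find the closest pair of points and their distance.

Computing all pairwise distances among 5 points:

d((12, -12), (14, 1)) = 13.1529
d((12, -12), (-4, 2)) = 21.2603
d((12, -12), (4, -17)) = 9.434
d((12, -12), (18, -9)) = 6.7082 <-- minimum
d((14, 1), (-4, 2)) = 18.0278
d((14, 1), (4, -17)) = 20.5913
d((14, 1), (18, -9)) = 10.7703
d((-4, 2), (4, -17)) = 20.6155
d((-4, 2), (18, -9)) = 24.5967
d((4, -17), (18, -9)) = 16.1245

Closest pair: (12, -12) and (18, -9) with distance 6.7082

The closest pair is (12, -12) and (18, -9) with Euclidean distance 6.7082. For 5 points, brute-force pairwise comparison is shown above. For large n, the divide-and-conquer algorithm (sort by x, recurse on halves, check the dividing strip) achieves O(n log n).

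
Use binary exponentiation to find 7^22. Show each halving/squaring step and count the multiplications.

Computing 7^22 by squaring (build up from 7^1; each line after the first costs one multiplication):

7^1 = 7
7^2 = (7^1)^2 = 7^2 = 49
7^4 = (7^2)^2 = 49^2 = 2401
7^5 = 7 * 7^4 = 7 * 2401 = 16807
7^10 = (7^5)^2 = 16807^2 = 282475249
7^11 = 7 * 7^10 = 7 * 282475249 = 1977326743
7^22 = (7^11)^2 = 1977326743^2 = 3909821048582988049

Result: 3909821048582988049
Multiplications needed: 6 (6 lines after 7^1)

7^22 = 3909821048582988049. Using exponentiation by squaring, this requires 6 multiplications. The key idea: if the exponent is even, square the half-power; if odd, multiply by the base once.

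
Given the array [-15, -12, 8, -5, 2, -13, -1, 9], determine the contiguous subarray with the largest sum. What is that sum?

Using Kadane's algorithm on [-15, -12, 8, -5, 2, -13, -1, 9]:

Scanning through the array:
Position 1 (value -12): max_ending_here = -12, max_so_far = -12
Position 2 (value 8): max_ending_here = 8, max_so_far = 8
Position 3 (value -5): max_ending_here = 3, max_so_far = 8
Position 4 (value 2): max_ending_here = 5, max_so_far = 8
Position 5 (value -13): max_ending_here = -8, max_so_far = 8
Position 6 (value -1): max_ending_here = -1, max_so_far = 8
Position 7 (value 9): max_ending_here = 9, max_so_far = 9

Maximum subarray: [9]
Maximum sum: 9

The maximum subarray is [9] with sum 9. This subarray runs from index 7 to index 7.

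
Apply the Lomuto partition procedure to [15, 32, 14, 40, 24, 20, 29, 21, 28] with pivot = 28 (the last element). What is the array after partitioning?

Lomuto partition with pivot = 28:

Initial array: [15, 32, 14, 40, 24, 20, 29, 21, 28]

arr[0]=15 <= 28: swap with position 0, array becomes [15, 32, 14, 40, 24, 20, 29, 21, 28]
arr[1]=32 > 28: no swap
arr[2]=14 <= 28: swap with position 1, array becomes [15, 14, 32, 40, 24, 20, 29, 21, 28]
arr[3]=40 > 28: no swap
arr[4]=24 <= 28: swap with position 2, array becomes [15, 14, 24, 40, 32, 20, 29, 21, 28]
arr[5]=20 <= 28: swap with position 3, array becomes [15, 14, 24, 20, 32, 40, 29, 21, 28]
arr[6]=29 > 28: no swap
arr[7]=21 <= 28: swap with position 4, array becomes [15, 14, 24, 20, 21, 40, 29, 32, 28]

Place pivot at position 5: [15, 14, 24, 20, 21, 28, 29, 32, 40]
Pivot position: 5

After partitioning with pivot 28, the array becomes [15, 14, 24, 20, 21, 28, 29, 32, 40]. The pivot is placed at index 5. All elements to the left of the pivot are <= 28, and all elements to the right are > 28.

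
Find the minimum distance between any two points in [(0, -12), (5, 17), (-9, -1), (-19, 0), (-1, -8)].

Computing all pairwise distances among 5 points:

d((0, -12), (5, 17)) = 29.4279
d((0, -12), (-9, -1)) = 14.2127
d((0, -12), (-19, 0)) = 22.4722
d((0, -12), (-1, -8)) = 4.1231 <-- minimum
d((5, 17), (-9, -1)) = 22.8035
d((5, 17), (-19, 0)) = 29.4109
d((5, 17), (-1, -8)) = 25.7099
d((-9, -1), (-19, 0)) = 10.0499
d((-9, -1), (-1, -8)) = 10.6301
d((-19, 0), (-1, -8)) = 19.6977

Closest pair: (0, -12) and (-1, -8) with distance 4.1231

The closest pair is (0, -12) and (-1, -8) with Euclidean distance 4.1231. For 5 points, brute-force pairwise comparison is shown above. For large n, the divide-and-conquer algorithm (sort by x, recurse on halves, check the dividing strip) achieves O(n log n).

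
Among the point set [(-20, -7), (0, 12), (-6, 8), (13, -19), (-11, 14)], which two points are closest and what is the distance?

Computing all pairwise distances among 5 points:

d((-20, -7), (0, 12)) = 27.5862
d((-20, -7), (-6, 8)) = 20.5183
d((-20, -7), (13, -19)) = 35.1141
d((-20, -7), (-11, 14)) = 22.8473
d((0, 12), (-6, 8)) = 7.2111 <-- minimum
d((0, 12), (13, -19)) = 33.6155
d((0, 12), (-11, 14)) = 11.1803
d((-6, 8), (13, -19)) = 33.0151
d((-6, 8), (-11, 14)) = 7.8102
d((13, -19), (-11, 14)) = 40.8044

Closest pair: (0, 12) and (-6, 8) with distance 7.2111

The closest pair is (0, 12) and (-6, 8) with Euclidean distance 7.2111. For 5 points, brute-force pairwise comparison is shown above. For large n, the divide-and-conquer algorithm (sort by x, recurse on halves, check the dividing strip) achieves O(n log n).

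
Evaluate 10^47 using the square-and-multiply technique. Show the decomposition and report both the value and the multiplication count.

Computing 10^47 by squaring (build up from 10^1; each line after the first costs one multiplication):

10^1 = 10
10^2 = (10^1)^2 = 10^2 = 100
10^4 = (10^2)^2 = 100^2 = 10000
10^5 = 10 * 10^4 = 10 * 10000 = 100000
10^10 = (10^5)^2 = 100000^2 = 10000000000
10^11 = 10 * 10^10 = 10 * 10000000000 = 100000000000
10^22 = (10^11)^2 = 100000000000^2 = 10000000000000000000000
10^23 = 10 * 10^22 = 10 * 10000000000000000000000 = 100000000000000000000000
10^46 = (10^23)^2 = 100000000000000000000000^2 = 10000000000000000000000000000000000000000000000
10^47 = 10 * 10^46 = 10 * 10000000000000000000000000000000000000000000000 = 100000000000000000000000000000000000000000000000

Result: 100000000000000000000000000000000000000000000000
Multiplications needed: 9 (9 lines after 10^1)

10^47 = 100000000000000000000000000000000000000000000000. Using exponentiation by squaring, this requires 9 multiplications. The key idea: if the exponent is even, square the half-power; if odd, multiply by the base once.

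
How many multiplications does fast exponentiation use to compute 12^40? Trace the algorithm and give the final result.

Computing 12^40 by squaring (build up from 12^1; each line after the first costs one multiplication):

12^1 = 12
12^2 = (12^1)^2 = 12^2 = 144
12^4 = (12^2)^2 = 144^2 = 20736
12^5 = 12 * 12^4 = 12 * 20736 = 248832
12^10 = (12^5)^2 = 248832^2 = 61917364224
12^20 = (12^10)^2 = 61917364224^2 = 3833759992447475122176
12^40 = (12^20)^2 = 3833759992447475122176^2 = 14697715679690864505827555550150426126974976

Result: 14697715679690864505827555550150426126974976
Multiplications needed: 6 (6 lines after 12^1)

12^40 = 14697715679690864505827555550150426126974976. Using exponentiation by squaring, this requires 6 multiplications. The key idea: if the exponent is even, square the half-power; if odd, multiply by the base once.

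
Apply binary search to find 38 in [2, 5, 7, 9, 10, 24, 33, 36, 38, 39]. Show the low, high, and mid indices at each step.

Binary search for 38 in [2, 5, 7, 9, 10, 24, 33, 36, 38, 39]:

lo=0, hi=9, mid=4, arr[mid]=10 -> 10 < 38, search right half
lo=5, hi=9, mid=7, arr[mid]=36 -> 36 < 38, search right half
lo=8, hi=9, mid=8, arr[mid]=38 -> Found target at index 8!

Binary search finds 38 at index 8 after 3 comparisons. The search repeatedly halves the search space by comparing with the middle element.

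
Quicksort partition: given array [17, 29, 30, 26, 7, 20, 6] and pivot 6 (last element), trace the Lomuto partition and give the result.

Lomuto partition with pivot = 6:

Initial array: [17, 29, 30, 26, 7, 20, 6]

arr[0]=17 > 6: no swap
arr[1]=29 > 6: no swap
arr[2]=30 > 6: no swap
arr[3]=26 > 6: no swap
arr[4]=7 > 6: no swap
arr[5]=20 > 6: no swap

Place pivot at position 0: [6, 29, 30, 26, 7, 20, 17]
Pivot position: 0

After partitioning with pivot 6, the array becomes [6, 29, 30, 26, 7, 20, 17]. The pivot is placed at index 0. All elements to the left of the pivot are <= 6, and all elements to the right are > 6.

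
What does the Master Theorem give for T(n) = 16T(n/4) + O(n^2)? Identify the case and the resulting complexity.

Master Theorem for T(n) = 16T(n/4) + O(n^2):

a = 16, b = 4, c = 2
log_b(a) = log_4(16) = 2.0000

Case 2: c = 2 = log_4(16) = 2.0000
T(n) = O(n^2 log n) = O(n^2 log n)

For T(n) = 16T(n/4) + O(n^2): log_4(16) = 2.0000. This is Case 2 of the Master Theorem (c = log_b(a), equal work at all levels), giving O(n^2 log n).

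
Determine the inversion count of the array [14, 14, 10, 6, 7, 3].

Finding inversions in [14, 14, 10, 6, 7, 3]:

(0, 2): arr[0]=14 > arr[2]=10
(0, 3): arr[0]=14 > arr[3]=6
(0, 4): arr[0]=14 > arr[4]=7
(0, 5): arr[0]=14 > arr[5]=3
(1, 2): arr[1]=14 > arr[2]=10
(1, 3): arr[1]=14 > arr[3]=6
(1, 4): arr[1]=14 > arr[4]=7
(1, 5): arr[1]=14 > arr[5]=3
(2, 3): arr[2]=10 > arr[3]=6
(2, 4): arr[2]=10 > arr[4]=7
(2, 5): arr[2]=10 > arr[5]=3
(3, 5): arr[3]=6 > arr[5]=3
(4, 5): arr[4]=7 > arr[5]=3

Total inversions: 13

The array has 13 inversion(s): (0,2), (0,3), (0,4), (0,5), (1,2), (1,3), (1,4), (1,5), (2,3), (2,4), (2,5), (3,5), (4,5). Each pair (i,j) satisfies i < j and arr[i] > arr[j].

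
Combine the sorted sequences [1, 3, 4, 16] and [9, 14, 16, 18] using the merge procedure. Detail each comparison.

Merging process:

Compare 1 vs 9: take 1 from left. Merged: [1]
Compare 3 vs 9: take 3 from left. Merged: [1, 3]
Compare 4 vs 9: take 4 from left. Merged: [1, 3, 4]
Compare 16 vs 9: take 9 from right. Merged: [1, 3, 4, 9]
Compare 16 vs 14: take 14 from right. Merged: [1, 3, 4, 9, 14]
Compare 16 vs 16: take 16 from left. Merged: [1, 3, 4, 9, 14, 16]
Append remaining from right: [16, 18]. Merged: [1, 3, 4, 9, 14, 16, 16, 18]

Final merged array: [1, 3, 4, 9, 14, 16, 16, 18]
Total comparisons: 6

The merged array is [1, 3, 4, 9, 14, 16, 16, 18], requiring 6 comparisons. The merge step runs in O(n) time where n is the total number of elements.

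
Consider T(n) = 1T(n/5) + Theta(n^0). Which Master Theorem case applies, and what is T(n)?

Master Theorem for T(n) = 1T(n/5) + O(n^0):

a = 1, b = 5, c = 0
log_b(a) = log_5(1) = 0.0000

Case 2: c = 0 = log_5(1) = 0.0000
T(n) = O(n^0 log n) = O(log n)

For T(n) = 1T(n/5) + O(n^0): log_5(1) = 0.0000. This is Case 2 of the Master Theorem (c = log_b(a), equal work at all levels), giving O(log n).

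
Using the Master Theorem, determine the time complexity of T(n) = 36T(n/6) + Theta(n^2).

Master Theorem for T(n) = 36T(n/6) + O(n^2):

a = 36, b = 6, c = 2
log_b(a) = log_6(36) = 2.0000

Case 2: c = 2 = log_6(36) = 2.0000
T(n) = O(n^2 log n) = O(n^2 log n)

For T(n) = 36T(n/6) + O(n^2): log_6(36) = 2.0000. This is Case 2 of the Master Theorem (c = log_b(a), equal work at all levels), giving O(n^2 log n).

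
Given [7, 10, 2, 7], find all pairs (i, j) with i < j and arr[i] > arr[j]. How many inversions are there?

Finding inversions in [7, 10, 2, 7]:

(0, 2): arr[0]=7 > arr[2]=2
(1, 2): arr[1]=10 > arr[2]=2
(1, 3): arr[1]=10 > arr[3]=7

Total inversions: 3

The array has 3 inversion(s): (0,2), (1,2), (1,3). Each pair (i,j) satisfies i < j and arr[i] > arr[j].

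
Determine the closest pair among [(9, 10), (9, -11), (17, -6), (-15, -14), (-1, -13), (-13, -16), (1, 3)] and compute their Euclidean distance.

Computing all pairwise distances among 7 points:

d((9, 10), (9, -11)) = 21.0
d((9, 10), (17, -6)) = 17.8885
d((9, 10), (-15, -14)) = 33.9411
d((9, 10), (-1, -13)) = 25.0799
d((9, 10), (-13, -16)) = 34.0588
d((9, 10), (1, 3)) = 10.6301
d((9, -11), (17, -6)) = 9.434
d((9, -11), (-15, -14)) = 24.1868
d((9, -11), (-1, -13)) = 10.198
d((9, -11), (-13, -16)) = 22.561
d((9, -11), (1, 3)) = 16.1245
d((17, -6), (-15, -14)) = 32.9848
d((17, -6), (-1, -13)) = 19.3132
d((17, -6), (-13, -16)) = 31.6228
d((17, -6), (1, 3)) = 18.3576
d((-15, -14), (-1, -13)) = 14.0357
d((-15, -14), (-13, -16)) = 2.8284 <-- minimum
d((-15, -14), (1, 3)) = 23.3452
d((-1, -13), (-13, -16)) = 12.3693
d((-1, -13), (1, 3)) = 16.1245
d((-13, -16), (1, 3)) = 23.6008

Closest pair: (-15, -14) and (-13, -16) with distance 2.8284

The closest pair is (-15, -14) and (-13, -16) with Euclidean distance 2.8284. For 7 points, brute-force pairwise comparison is shown above. For large n, the divide-and-conquer algorithm (sort by x, recurse on halves, check the dividing strip) achieves O(n log n).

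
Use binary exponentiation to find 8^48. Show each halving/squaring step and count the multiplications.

Computing 8^48 by squaring (build up from 8^1; each line after the first costs one multiplication):

8^1 = 8
8^2 = (8^1)^2 = 8^2 = 64
8^3 = 8 * 8^2 = 8 * 64 = 512
8^6 = (8^3)^2 = 512^2 = 262144
8^12 = (8^6)^2 = 262144^2 = 68719476736
8^24 = (8^12)^2 = 68719476736^2 = 4722366482869645213696
8^48 = (8^24)^2 = 4722366482869645213696^2 = 22300745198530623141535718272648361505980416

Result: 22300745198530623141535718272648361505980416
Multiplications needed: 6 (6 lines after 8^1)

8^48 = 22300745198530623141535718272648361505980416. Using exponentiation by squaring, this requires 6 multiplications. The key idea: if the exponent is even, square the half-power; if odd, multiply by the base once.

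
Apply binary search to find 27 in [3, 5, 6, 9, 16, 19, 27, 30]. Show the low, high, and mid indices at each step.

Binary search for 27 in [3, 5, 6, 9, 16, 19, 27, 30]:

lo=0, hi=7, mid=3, arr[mid]=9 -> 9 < 27, search right half
lo=4, hi=7, mid=5, arr[mid]=19 -> 19 < 27, search right half
lo=6, hi=7, mid=6, arr[mid]=27 -> Found target at index 6!

Binary search finds 27 at index 6 after 3 comparisons. The search repeatedly halves the search space by comparing with the middle element.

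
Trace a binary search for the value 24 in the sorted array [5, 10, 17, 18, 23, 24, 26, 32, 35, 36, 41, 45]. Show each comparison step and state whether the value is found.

Binary search for 24 in [5, 10, 17, 18, 23, 24, 26, 32, 35, 36, 41, 45]:

lo=0, hi=11, mid=5, arr[mid]=24 -> Found target at index 5!

Binary search finds 24 at index 5 after 1 comparisons. The search repeatedly halves the search space by comparing with the middle element.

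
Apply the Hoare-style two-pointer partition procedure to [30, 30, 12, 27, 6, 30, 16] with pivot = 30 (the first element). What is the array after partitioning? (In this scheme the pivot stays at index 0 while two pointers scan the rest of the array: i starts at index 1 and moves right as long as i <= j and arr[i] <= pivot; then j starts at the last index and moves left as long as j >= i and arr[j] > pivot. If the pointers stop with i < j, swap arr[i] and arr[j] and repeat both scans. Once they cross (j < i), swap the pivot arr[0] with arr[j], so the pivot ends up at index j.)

Hoare-style two-pointer partition with pivot = 30:

Initial array: [30, 30, 12, 27, 6, 30, 16]

Pointers start at i = 1, j = 6.
i ends at 7, j ends at 6: the pointers have crossed (j < i), so scanning stops.

Swap pivot arr[0] with arr[6] to place pivot at position 6: [16, 30, 12, 27, 6, 30, 30]
Pivot position: 6

After partitioning with pivot 30, the array becomes [16, 30, 12, 27, 6, 30, 30]. The pivot is placed at index 6. All elements to the left of the pivot are <= 30, and all elements to the right are > 30.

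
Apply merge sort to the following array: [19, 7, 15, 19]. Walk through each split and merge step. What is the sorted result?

Merge sort trace:

Split: [19, 7, 15, 19] -> [19, 7] and [15, 19]
  Split: [19, 7] -> [19] and [7]
  Merge: [19] + [7] -> [7, 19]
  Split: [15, 19] -> [15] and [19]
  Merge: [15] + [19] -> [15, 19]
Merge: [7, 19] + [15, 19] -> [7, 15, 19, 19]

Final sorted array: [7, 15, 19, 19]

The merge sort proceeds by recursively splitting the array and merging sorted halves.
After all merges, the sorted array is [7, 15, 19, 19].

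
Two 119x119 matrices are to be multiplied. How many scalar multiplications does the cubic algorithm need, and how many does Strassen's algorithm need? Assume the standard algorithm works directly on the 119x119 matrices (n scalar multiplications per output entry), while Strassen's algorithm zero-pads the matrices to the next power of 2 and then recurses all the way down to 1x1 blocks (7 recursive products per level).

Matrix multiplication for 119x119 matrices:

Strassen's algorithm requires power-of-2 dimensions. Pad 119x119 to 128x128 (next power of 2).

Standard algorithm: 119^3 = 1685159 multiplications
Strassen's algorithm: 7^(log2(128)) = 7^7 = 823543 multiplications
Savings: 1685159 - 823543 = 861616 multiplications

Standard: 1685159 multiplications (119^3). Strassen: 823543 multiplications (7^7, after padding to 128x128). Strassen reduces 8 recursive multiplications to 7 at each level.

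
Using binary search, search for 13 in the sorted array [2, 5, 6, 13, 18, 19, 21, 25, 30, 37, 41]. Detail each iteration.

Binary search for 13 in [2, 5, 6, 13, 18, 19, 21, 25, 30, 37, 41]:

lo=0, hi=10, mid=5, arr[mid]=19 -> 19 > 13, search left half
lo=0, hi=4, mid=2, arr[mid]=6 -> 6 < 13, search right half
lo=3, hi=4, mid=3, arr[mid]=13 -> Found target at index 3!

Binary search finds 13 at index 3 after 3 comparisons. The search repeatedly halves the search space by comparing with the middle element.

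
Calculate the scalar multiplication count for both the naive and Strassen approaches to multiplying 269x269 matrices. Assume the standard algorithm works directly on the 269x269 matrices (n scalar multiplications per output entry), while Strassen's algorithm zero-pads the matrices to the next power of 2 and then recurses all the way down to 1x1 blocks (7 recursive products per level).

Matrix multiplication for 269x269 matrices:

Strassen's algorithm requires power-of-2 dimensions. Pad 269x269 to 512x512 (next power of 2).

Standard algorithm: 269^3 = 19465109 multiplications
Strassen's algorithm: 7^(log2(512)) = 7^9 = 40353607 multiplications
Difference: 19465109 - 40353607 = -20888498 (Strassen uses MORE here due to padding overhead — for small or just-over-power-of-2 n, padding can outweigh the per-level savings)

Standard: 19465109 multiplications (269^3). Strassen: 40353607 multiplications (7^9, after padding to 512x512). Strassen reduces 8 recursive multiplications to 7 at each level.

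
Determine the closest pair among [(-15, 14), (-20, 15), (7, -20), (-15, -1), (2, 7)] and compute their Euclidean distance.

Computing all pairwise distances among 5 points:

d((-15, 14), (-20, 15)) = 5.099 <-- minimum
d((-15, 14), (7, -20)) = 40.4969
d((-15, 14), (-15, -1)) = 15.0
d((-15, 14), (2, 7)) = 18.3848
d((-20, 15), (7, -20)) = 44.2041
d((-20, 15), (-15, -1)) = 16.7631
d((-20, 15), (2, 7)) = 23.4094
d((7, -20), (-15, -1)) = 29.0689
d((7, -20), (2, 7)) = 27.4591
d((-15, -1), (2, 7)) = 18.7883

Closest pair: (-15, 14) and (-20, 15) with distance 5.099

The closest pair is (-15, 14) and (-20, 15) with Euclidean distance 5.099. For 5 points, brute-force pairwise comparison is shown above. For large n, the divide-and-conquer algorithm (sort by x, recurse on halves, check the dividing strip) achieves O(n log n).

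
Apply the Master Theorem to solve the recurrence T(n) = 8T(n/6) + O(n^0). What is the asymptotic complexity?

Master Theorem for T(n) = 8T(n/6) + O(n^0):

a = 8, b = 6, c = 0
log_b(a) = log_6(8) = 1.1606

Case 1: c = 0 < log_6(8) = 1.1606
T(n) = O(n^(log_6 8))

For T(n) = 8T(n/6) + O(n^0): log_6(8) = 1.1606. This is Case 1 of the Master Theorem (c < log_b(a), work dominated by leaves), giving O(n^(log_6 8)).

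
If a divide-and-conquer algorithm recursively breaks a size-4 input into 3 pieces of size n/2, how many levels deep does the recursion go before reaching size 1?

For divide and conquer with division factor 2:

Problem sizes at each level:
Level 0: 4
Level 1: 2
Level 2: 1

The root is level 0 and the size-1 base case is level 2 (the tree spans levels 0 through 2, i.e. 3 levels counting the root), so the depth is the number of divisions: log_2(4) = 2

The recursion tree depth is log_2(4) = 2. At each level, the problem size is divided by 2, so it takes 2 divisions to reduce to a base case of size 1. The algorithm makes 3 recursive calls at each level.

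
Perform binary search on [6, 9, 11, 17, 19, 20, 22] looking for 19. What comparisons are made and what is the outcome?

Binary search for 19 in [6, 9, 11, 17, 19, 20, 22]:

lo=0, hi=6, mid=3, arr[mid]=17 -> 17 < 19, search right half
lo=4, hi=6, mid=5, arr[mid]=20 -> 20 > 19, search left half
lo=4, hi=4, mid=4, arr[mid]=19 -> Found target at index 4!

Binary search finds 19 at index 4 after 3 comparisons. The search repeatedly halves the search space by comparing with the middle element.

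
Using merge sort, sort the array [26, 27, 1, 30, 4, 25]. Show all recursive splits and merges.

Merge sort trace:

Split: [26, 27, 1, 30, 4, 25] -> [26, 27, 1] and [30, 4, 25]
  Split: [26, 27, 1] -> [26] and [27, 1]
    Split: [27, 1] -> [27] and [1]
    Merge: [27] + [1] -> [1, 27]
  Merge: [26] + [1, 27] -> [1, 26, 27]
  Split: [30, 4, 25] -> [30] and [4, 25]
    Split: [4, 25] -> [4] and [25]
    Merge: [4] + [25] -> [4, 25]
  Merge: [30] + [4, 25] -> [4, 25, 30]
Merge: [1, 26, 27] + [4, 25, 30] -> [1, 4, 25, 26, 27, 30]

Final sorted array: [1, 4, 25, 26, 27, 30]

The merge sort proceeds by recursively splitting the array and merging sorted halves.
After all merges, the sorted array is [1, 4, 25, 26, 27, 30].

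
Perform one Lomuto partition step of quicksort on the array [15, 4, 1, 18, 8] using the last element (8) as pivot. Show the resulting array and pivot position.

Lomuto partition with pivot = 8:

Initial array: [15, 4, 1, 18, 8]

arr[0]=15 > 8: no swap
arr[1]=4 <= 8: swap with position 0, array becomes [4, 15, 1, 18, 8]
arr[2]=1 <= 8: swap with position 1, array becomes [4, 1, 15, 18, 8]
arr[3]=18 > 8: no swap

Place pivot at position 2: [4, 1, 8, 18, 15]
Pivot position: 2

After partitioning with pivot 8, the array becomes [4, 1, 8, 18, 15]. The pivot is placed at index 2. All elements to the left of the pivot are <= 8, and all elements to the right are > 8.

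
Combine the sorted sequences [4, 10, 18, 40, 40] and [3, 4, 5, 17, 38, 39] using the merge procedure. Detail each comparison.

Merging process:

Compare 4 vs 3: take 3 from right. Merged: [3]
Compare 4 vs 4: take 4 from left. Merged: [3, 4]
Compare 10 vs 4: take 4 from right. Merged: [3, 4, 4]
Compare 10 vs 5: take 5 from right. Merged: [3, 4, 4, 5]
Compare 10 vs 17: take 10 from left. Merged: [3, 4, 4, 5, 10]
Compare 18 vs 17: take 17 from right. Merged: [3, 4, 4, 5, 10, 17]
Compare 18 vs 38: take 18 from left. Merged: [3, 4, 4, 5, 10, 17, 18]
Compare 40 vs 38: take 38 from right. Merged: [3, 4, 4, 5, 10, 17, 18, 38]
Compare 40 vs 39: take 39 from right. Merged: [3, 4, 4, 5, 10, 17, 18, 38, 39]
Append remaining from left: [40, 40]. Merged: [3, 4, 4, 5, 10, 17, 18, 38, 39, 40, 40]

Final merged array: [3, 4, 4, 5, 10, 17, 18, 38, 39, 40, 40]
Total comparisons: 9

The merged array is [3, 4, 4, 5, 10, 17, 18, 38, 39, 40, 40], requiring 9 comparisons. The merge step runs in O(n) time where n is the total number of elements.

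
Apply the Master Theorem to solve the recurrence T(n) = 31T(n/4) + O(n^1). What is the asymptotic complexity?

Master Theorem for T(n) = 31T(n/4) + O(n^1):

a = 31, b = 4, c = 1
log_b(a) = log_4(31) = 2.4771

Case 1: c = 1 < log_4(31) = 2.4771
T(n) = O(n^(log_4 31))

For T(n) = 31T(n/4) + O(n^1): log_4(31) = 2.4771. This is Case 1 of the Master Theorem (c < log_b(a), work dominated by leaves), giving O(n^(log_4 31)).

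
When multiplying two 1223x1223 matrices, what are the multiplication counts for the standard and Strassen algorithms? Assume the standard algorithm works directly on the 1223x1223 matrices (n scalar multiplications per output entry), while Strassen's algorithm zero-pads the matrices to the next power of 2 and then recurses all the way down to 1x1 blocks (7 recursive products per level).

Matrix multiplication for 1223x1223 matrices:

Strassen's algorithm requires power-of-2 dimensions. Pad 1223x1223 to 2048x2048 (next power of 2).

Standard algorithm: 1223^3 = 1829276567 multiplications
Strassen's algorithm: 7^(log2(2048)) = 7^11 = 1977326743 multiplications
Difference: 1829276567 - 1977326743 = -148050176 (Strassen uses MORE here due to padding overhead — for small or just-over-power-of-2 n, padding can outweigh the per-level savings)

Standard: 1829276567 multiplications (1223^3). Strassen: 1977326743 multiplications (7^11, after padding to 2048x2048). Strassen reduces 8 recursive multiplications to 7 at each level.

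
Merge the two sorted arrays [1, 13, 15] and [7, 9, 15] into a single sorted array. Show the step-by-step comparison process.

Merging process:

Compare 1 vs 7: take 1 from left. Merged: [1]
Compare 13 vs 7: take 7 from right. Merged: [1, 7]
Compare 13 vs 9: take 9 from right. Merged: [1, 7, 9]
Compare 13 vs 15: take 13 from left. Merged: [1, 7, 9, 13]
Compare 15 vs 15: take 15 from left. Merged: [1, 7, 9, 13, 15]
Append remaining from right: [15]. Merged: [1, 7, 9, 13, 15, 15]

Final merged array: [1, 7, 9, 13, 15, 15]
Total comparisons: 5

The merged array is [1, 7, 9, 13, 15, 15], requiring 5 comparisons. The merge step runs in O(n) time where n is the total number of elements.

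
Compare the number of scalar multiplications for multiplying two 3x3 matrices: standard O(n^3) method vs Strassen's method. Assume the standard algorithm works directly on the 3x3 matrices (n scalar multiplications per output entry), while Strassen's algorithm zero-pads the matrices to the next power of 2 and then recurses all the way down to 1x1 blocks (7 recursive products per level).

Matrix multiplication for 3x3 matrices:

Strassen's algorithm requires power-of-2 dimensions. Pad 3x3 to 4x4 (next power of 2).

Standard algorithm: 3^3 = 27 multiplications
Strassen's algorithm: 7^(log2(4)) = 7^2 = 49 multiplications
Difference: 27 - 49 = -22 (Strassen uses MORE here due to padding overhead — for small or just-over-power-of-2 n, padding can outweigh the per-level savings)

Standard: 27 multiplications (3^3). Strassen: 49 multiplications (7^2, after padding to 4x4). Strassen reduces 8 recursive multiplications to 7 at each level.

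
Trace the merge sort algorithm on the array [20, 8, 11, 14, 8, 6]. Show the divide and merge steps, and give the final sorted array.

Merge sort trace:

Split: [20, 8, 11, 14, 8, 6] -> [20, 8, 11] and [14, 8, 6]
  Split: [20, 8, 11] -> [20] and [8, 11]
    Split: [8, 11] -> [8] and [11]
    Merge: [8] + [11] -> [8, 11]
  Merge: [20] + [8, 11] -> [8, 11, 20]
  Split: [14, 8, 6] -> [14] and [8, 6]
    Split: [8, 6] -> [8] and [6]
    Merge: [8] + [6] -> [6, 8]
  Merge: [14] + [6, 8] -> [6, 8, 14]
Merge: [8, 11, 20] + [6, 8, 14] -> [6, 8, 8, 11, 14, 20]

Final sorted array: [6, 8, 8, 11, 14, 20]

The merge sort proceeds by recursively splitting the array and merging sorted halves.
After all merges, the sorted array is [6, 8, 8, 11, 14, 20].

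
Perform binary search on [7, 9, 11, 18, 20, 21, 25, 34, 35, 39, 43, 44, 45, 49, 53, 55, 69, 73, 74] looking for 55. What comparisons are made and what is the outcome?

Binary search for 55 in [7, 9, 11, 18, 20, 21, 25, 34, 35, 39, 43, 44, 45, 49, 53, 55, 69, 73, 74]:

lo=0, hi=18, mid=9, arr[mid]=39 -> 39 < 55, search right half
lo=10, hi=18, mid=14, arr[mid]=53 -> 53 < 55, search right half
lo=15, hi=18, mid=16, arr[mid]=69 -> 69 > 55, search left half
lo=15, hi=15, mid=15, arr[mid]=55 -> Found target at index 15!

Binary search finds 55 at index 15 after 4 comparisons. The search repeatedly halves the search space by comparing with the middle element.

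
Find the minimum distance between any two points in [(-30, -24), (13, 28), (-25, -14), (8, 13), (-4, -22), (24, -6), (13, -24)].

Computing all pairwise distances among 7 points:

d((-30, -24), (13, 28)) = 67.4759
d((-30, -24), (-25, -14)) = 11.1803 <-- minimum
d((-30, -24), (8, 13)) = 53.0377
d((-30, -24), (-4, -22)) = 26.0768
d((-30, -24), (24, -6)) = 56.921
d((-30, -24), (13, -24)) = 43.0
d((13, 28), (-25, -14)) = 56.6392
d((13, 28), (8, 13)) = 15.8114
d((13, 28), (-4, -22)) = 52.811
d((13, 28), (24, -6)) = 35.7351
d((13, 28), (13, -24)) = 52.0
d((-25, -14), (8, 13)) = 42.638
d((-25, -14), (-4, -22)) = 22.4722
d((-25, -14), (24, -6)) = 49.6488
d((-25, -14), (13, -24)) = 39.2938
d((8, 13), (-4, -22)) = 37.0
d((8, 13), (24, -6)) = 24.8395
d((8, 13), (13, -24)) = 37.3363
d((-4, -22), (24, -6)) = 32.249
d((-4, -22), (13, -24)) = 17.1172
d((24, -6), (13, -24)) = 21.095

Closest pair: (-30, -24) and (-25, -14) with distance 11.1803

The closest pair is (-30, -24) and (-25, -14) with Euclidean distance 11.1803. For 7 points, brute-force pairwise comparison is shown above. For large n, the divide-and-conquer algorithm (sort by x, recurse on halves, check the dividing strip) achieves O(n log n).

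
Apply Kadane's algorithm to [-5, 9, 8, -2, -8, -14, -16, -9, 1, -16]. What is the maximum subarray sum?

Using Kadane's algorithm on [-5, 9, 8, -2, -8, -14, -16, -9, 1, -16]:

Scanning through the array:
Position 1 (value 9): max_ending_here = 9, max_so_far = 9
Position 2 (value 8): max_ending_here = 17, max_so_far = 17
Position 3 (value -2): max_ending_here = 15, max_so_far = 17
Position 4 (value -8): max_ending_here = 7, max_so_far = 17
Position 5 (value -14): max_ending_here = -7, max_so_far = 17
Position 6 (value -16): max_ending_here = -16, max_so_far = 17
Position 7 (value -9): max_ending_here = -9, max_so_far = 17
Position 8 (value 1): max_ending_here = 1, max_so_far = 17
Position 9 (value -16): max_ending_here = -15, max_so_far = 17

Maximum subarray: [9, 8]
Maximum sum: 17

The maximum subarray is [9, 8] with sum 17. This subarray runs from index 1 to index 2.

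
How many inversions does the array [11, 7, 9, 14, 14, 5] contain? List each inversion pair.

Finding inversions in [11, 7, 9, 14, 14, 5]:

(0, 1): arr[0]=11 > arr[1]=7
(0, 2): arr[0]=11 > arr[2]=9
(0, 5): arr[0]=11 > arr[5]=5
(1, 5): arr[1]=7 > arr[5]=5
(2, 5): arr[2]=9 > arr[5]=5
(3, 5): arr[3]=14 > arr[5]=5
(4, 5): arr[4]=14 > arr[5]=5

Total inversions: 7

The array has 7 inversion(s): (0,1), (0,2), (0,5), (1,5), (2,5), (3,5), (4,5). Each pair (i,j) satisfies i < j and arr[i] > arr[j].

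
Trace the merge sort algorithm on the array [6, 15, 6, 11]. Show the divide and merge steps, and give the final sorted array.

Merge sort trace:

Split: [6, 15, 6, 11] -> [6, 15] and [6, 11]
  Split: [6, 15] -> [6] and [15]
  Merge: [6] + [15] -> [6, 15]
  Split: [6, 11] -> [6] and [11]
  Merge: [6] + [11] -> [6, 11]
Merge: [6, 15] + [6, 11] -> [6, 6, 11, 15]

Final sorted array: [6, 6, 11, 15]

The merge sort proceeds by recursively splitting the array and merging sorted halves.
After all merges, the sorted array is [6, 6, 11, 15].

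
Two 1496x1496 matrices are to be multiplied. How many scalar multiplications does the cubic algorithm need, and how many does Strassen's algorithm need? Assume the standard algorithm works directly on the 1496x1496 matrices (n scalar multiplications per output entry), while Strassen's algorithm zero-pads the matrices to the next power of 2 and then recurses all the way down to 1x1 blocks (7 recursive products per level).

Matrix multiplication for 1496x1496 matrices:

Strassen's algorithm requires power-of-2 dimensions. Pad 1496x1496 to 2048x2048 (next power of 2).

Standard algorithm: 1496^3 = 3348071936 multiplications
Strassen's algorithm: 7^(log2(2048)) = 7^11 = 1977326743 multiplications
Savings: 3348071936 - 1977326743 = 1370745193 multiplications

Standard: 3348071936 multiplications (1496^3). Strassen: 1977326743 multiplications (7^11, after padding to 2048x2048). Strassen reduces 8 recursive multiplications to 7 at each level.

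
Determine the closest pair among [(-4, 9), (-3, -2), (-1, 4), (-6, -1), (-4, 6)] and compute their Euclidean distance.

Computing all pairwise distances among 5 points:

d((-4, 9), (-3, -2)) = 11.0454
d((-4, 9), (-1, 4)) = 5.831
d((-4, 9), (-6, -1)) = 10.198
d((-4, 9), (-4, 6)) = 3.0 <-- minimum
d((-3, -2), (-1, 4)) = 6.3246
d((-3, -2), (-6, -1)) = 3.1623
d((-3, -2), (-4, 6)) = 8.0623
d((-1, 4), (-6, -1)) = 7.0711
d((-1, 4), (-4, 6)) = 3.6056
d((-6, -1), (-4, 6)) = 7.2801

Closest pair: (-4, 9) and (-4, 6) with distance 3.0

The closest pair is (-4, 9) and (-4, 6) with Euclidean distance 3.0. For 5 points, brute-force pairwise comparison is shown above. For large n, the divide-and-conquer algorithm (sort by x, recurse on halves, check the dividing strip) achieves O(n log n).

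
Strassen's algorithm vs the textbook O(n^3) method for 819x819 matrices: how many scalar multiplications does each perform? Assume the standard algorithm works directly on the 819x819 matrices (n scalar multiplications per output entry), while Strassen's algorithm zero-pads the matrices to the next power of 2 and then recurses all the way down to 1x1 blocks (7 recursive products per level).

Matrix multiplication for 819x819 matrices:

Strassen's algorithm requires power-of-2 dimensions. Pad 819x819 to 1024x1024 (next power of 2).

Standard algorithm: 819^3 = 549353259 multiplications
Strassen's algorithm: 7^(log2(1024)) = 7^10 = 282475249 multiplications
Savings: 549353259 - 282475249 = 266878010 multiplications

Standard: 549353259 multiplications (819^3). Strassen: 282475249 multiplications (7^10, after padding to 1024x1024). Strassen reduces 8 recursive multiplications to 7 at each level.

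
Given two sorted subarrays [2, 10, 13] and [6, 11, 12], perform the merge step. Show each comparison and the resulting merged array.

Merging process:

Compare 2 vs 6: take 2 from left. Merged: [2]
Compare 10 vs 6: take 6 from right. Merged: [2, 6]
Compare 10 vs 11: take 10 from left. Merged: [2, 6, 10]
Compare 13 vs 11: take 11 from right. Merged: [2, 6, 10, 11]
Compare 13 vs 12: take 12 from right. Merged: [2, 6, 10, 11, 12]
Append remaining from left: [13]. Merged: [2, 6, 10, 11, 12, 13]

Final merged array: [2, 6, 10, 11, 12, 13]
Total comparisons: 5

The merged array is [2, 6, 10, 11, 12, 13], requiring 5 comparisons. The merge step runs in O(n) time where n is the total number of elements.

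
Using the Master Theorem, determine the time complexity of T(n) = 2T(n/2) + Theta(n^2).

Master Theorem for T(n) = 2T(n/2) + O(n^2):

a = 2, b = 2, c = 2
log_b(a) = log_2(2) = 1.0000

Case 3: c = 2 > log_2(2) = 1.0000
T(n) = O(n^2) = O(n^2)

For T(n) = 2T(n/2) + O(n^2): log_2(2) = 1.0000. This is Case 3 of the Master Theorem (c > log_b(a), work dominated by root), giving O(n^2).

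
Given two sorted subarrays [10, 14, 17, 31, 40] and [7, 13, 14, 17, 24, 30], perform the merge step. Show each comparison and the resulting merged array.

Merging process:

Compare 10 vs 7: take 7 from right. Merged: [7]
Compare 10 vs 13: take 10 from left. Merged: [7, 10]
Compare 14 vs 13: take 13 from right. Merged: [7, 10, 13]
Compare 14 vs 14: take 14 from left. Merged: [7, 10, 13, 14]
Compare 17 vs 14: take 14 from right. Merged: [7, 10, 13, 14, 14]
Compare 17 vs 17: take 17 from left. Merged: [7, 10, 13, 14, 14, 17]
Compare 31 vs 17: take 17 from right. Merged: [7, 10, 13, 14, 14, 17, 17]
Compare 31 vs 24: take 24 from right. Merged: [7, 10, 13, 14, 14, 17, 17, 24]
Compare 31 vs 30: take 30 from right. Merged: [7, 10, 13, 14, 14, 17, 17, 24, 30]
Append remaining from left: [31, 40]. Merged: [7, 10, 13, 14, 14, 17, 17, 24, 30, 31, 40]

Final merged array: [7, 10, 13, 14, 14, 17, 17, 24, 30, 31, 40]
Total comparisons: 9

The merged array is [7, 10, 13, 14, 14, 17, 17, 24, 30, 31, 40], requiring 9 comparisons. The merge step runs in O(n) time where n is the total number of elements.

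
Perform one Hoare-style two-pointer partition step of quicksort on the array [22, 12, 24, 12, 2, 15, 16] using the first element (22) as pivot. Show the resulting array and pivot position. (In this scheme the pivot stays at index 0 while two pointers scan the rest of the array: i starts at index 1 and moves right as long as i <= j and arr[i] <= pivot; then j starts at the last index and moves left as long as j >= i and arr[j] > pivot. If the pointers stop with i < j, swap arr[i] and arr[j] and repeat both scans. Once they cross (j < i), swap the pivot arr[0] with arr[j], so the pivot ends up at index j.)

Hoare-style two-pointer partition with pivot = 22:

Initial array: [22, 12, 24, 12, 2, 15, 16]

Pointers start at i = 1, j = 6.
i stops at index 2 (arr[2]=24 > 22), j stops at index 6 (arr[6]=16 <= 22): swap arr[2] and arr[6], array becomes [22, 12, 16, 12, 2, 15, 24]
i ends at 6, j ends at 5: the pointers have crossed (j < i), so scanning stops.

Swap pivot arr[0] with arr[5] to place pivot at position 5: [15, 12, 16, 12, 2, 22, 24]
Pivot position: 5

After partitioning with pivot 22, the array becomes [15, 12, 16, 12, 2, 22, 24]. The pivot is placed at index 5. All elements to the left of the pivot are <= 22, and all elements to the right are > 22.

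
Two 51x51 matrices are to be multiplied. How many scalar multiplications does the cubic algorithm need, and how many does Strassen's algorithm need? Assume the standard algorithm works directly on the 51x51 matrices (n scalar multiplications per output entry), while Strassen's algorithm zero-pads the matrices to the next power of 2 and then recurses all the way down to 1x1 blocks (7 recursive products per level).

Matrix multiplication for 51x51 matrices:

Strassen's algorithm requires power-of-2 dimensions. Pad 51x51 to 64x64 (next power of 2).

Standard algorithm: 51^3 = 132651 multiplications
Strassen's algorithm: 7^(log2(64)) = 7^6 = 117649 multiplications
Savings: 132651 - 117649 = 15002 multiplications

Standard: 132651 multiplications (51^3). Strassen: 117649 multiplications (7^6, after padding to 64x64). Strassen reduces 8 recursive multiplications to 7 at each level.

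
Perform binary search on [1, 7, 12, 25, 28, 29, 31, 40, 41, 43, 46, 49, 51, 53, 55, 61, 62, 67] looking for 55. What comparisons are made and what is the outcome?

Binary search for 55 in [1, 7, 12, 25, 28, 29, 31, 40, 41, 43, 46, 49, 51, 53, 55, 61, 62, 67]:

lo=0, hi=17, mid=8, arr[mid]=41 -> 41 < 55, search right half
lo=9, hi=17, mid=13, arr[mid]=53 -> 53 < 55, search right half
lo=14, hi=17, mid=15, arr[mid]=61 -> 61 > 55, search left half
lo=14, hi=14, mid=14, arr[mid]=55 -> Found target at index 14!

Binary search finds 55 at index 14 after 4 comparisons. The search repeatedly halves the search space by comparing with the middle element.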